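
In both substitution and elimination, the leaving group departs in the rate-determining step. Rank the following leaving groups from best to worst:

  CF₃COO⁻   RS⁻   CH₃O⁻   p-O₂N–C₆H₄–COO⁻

A good leaving group is a weak base: the lower the pKₐ of its conjugate acid, the more readily it departs.
CF₃COO⁻: pKₐ(CF₃COOH) ≈ 0.2 — strongly electron-withdrawing CF₃ stabilises the carboxylate
p-O₂N–C₆H₄–COO⁻: pKₐ(p-nitrobenzoic acid) ≈ 3.4 — electron-withdrawing nitro group stabilises the carboxylate
RS⁻: pKₐ(RSH (a thiol)) ≈ 10.5
CH₃O⁻: pKₐ(CH₃OH) ≈ 15.5 — strong base; alkoxides do not leave unassisted

CF₃COO⁻ > p-O₂N–C₆H₄–COO⁻ > RS⁻ > CH₃O⁻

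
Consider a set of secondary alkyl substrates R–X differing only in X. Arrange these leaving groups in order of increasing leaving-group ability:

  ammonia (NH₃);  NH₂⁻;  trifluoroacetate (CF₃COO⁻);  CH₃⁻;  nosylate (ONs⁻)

Leaving-group ability tracks the stability of the departed species; conjugate-acid pKₐ is the usual yardstick (lower pKₐ → better LG).
nosylate (ONs⁻): pKₐ(p-O₂NC₆H₄SO₃H) ≈ -3.5
trifluoroacetate (CF₃COO⁻): pKₐ(CF₃COOH) ≈ 0.2
ammonia (NH₃): pKₐ(NH₄⁺) ≈ 9.2
NH₂⁻: pKₐ(NH₃) ≈ 38
CH₃⁻: pKₐ(CH₄) ≈ 48
Listed from poorest to best leaving group as asked.

CH₃⁻ < NH₂⁻ < ammonia (NH₃) < trifluoroacetate (CF₃COO⁻) < nosylate (ONs⁻)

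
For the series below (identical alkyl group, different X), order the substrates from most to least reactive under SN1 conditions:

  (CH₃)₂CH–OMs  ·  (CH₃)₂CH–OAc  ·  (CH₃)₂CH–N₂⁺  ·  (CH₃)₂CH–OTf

Identical carbon frameworks mean the comparison reduces to leaving-group quality.
Rank by basicity of the departing species: weakest base leaves most easily.
(CH₃)₂CH–N₂⁺ loses N₂: no meaningful conjugate acid; N₂ departs as an exceptionally stable neutral molecule
(CH₃)₂CH–OTf loses OTf⁻: pKₐ(CF₃SO₃H (triflic acid)) ≈ -14
(CH₃)₂CH–OMs loses OMs⁻: pKₐ(CH₃SO₃H (MsOH)) ≈ -1.9
(CH₃)₂CH–OAc loses AcO⁻: pKₐ(CH₃COOH) ≈ 4.8

(CH₃)₂CH–N₂⁺ > (CH₃)₂CH–OTf > (CH₃)₂CH–OMs > (CH₃)₂CH–OAc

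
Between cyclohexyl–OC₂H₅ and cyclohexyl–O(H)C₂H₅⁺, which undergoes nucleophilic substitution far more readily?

From cyclohexyl–OC₂H₅ the departing group would be CH₃CH₂O⁻ (pKₐ(CH₃CH₂OH) ≈ 16). Strong base; alkoxides do not leave unassisted.
From cyclohexyl–O(H)C₂H₅⁺ the leaving group is R'OH (pKₐ(R'OH₂⁺) ≈ -2.4). Neutral; leaves from a protonated ether (an oxonium ion, R–O(H)R'⁺).
(In practice cyclohexyl–O(H)C₂H₅⁺ is made from cyclohexyl–OC₂H₅ by protonation with concentrated HBr, allowing neutral ethanol, rather than ethoxide, to depart.)

cyclohexyl–O(H)C₂H₅⁺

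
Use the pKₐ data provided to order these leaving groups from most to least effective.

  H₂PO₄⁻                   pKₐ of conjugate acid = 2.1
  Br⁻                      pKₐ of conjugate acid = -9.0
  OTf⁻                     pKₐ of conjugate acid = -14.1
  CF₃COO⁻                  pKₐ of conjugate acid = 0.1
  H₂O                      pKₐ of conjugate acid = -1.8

Lower conjugate-acid pKₐ ⇒ weaker base ⇒ better leaving group.
Sorting by the given values: OTf⁻ (-14.1), Br⁻ (-9.0), H₂O (-1.8), CF₃COO⁻ (0.1), H₂PO₄⁻ (2.1).

OTf⁻ > Br⁻ > H₂O > CF₃COO⁻ > H₂PO₄⁻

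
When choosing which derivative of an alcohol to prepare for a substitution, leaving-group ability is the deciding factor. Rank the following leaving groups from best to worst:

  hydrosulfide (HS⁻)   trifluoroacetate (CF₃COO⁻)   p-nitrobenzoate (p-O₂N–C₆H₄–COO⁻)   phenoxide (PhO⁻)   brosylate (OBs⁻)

brosylate (OBs⁻) > trifluoroacetate (CF₃COO⁻) > p-nitrobenzoate (p-O₂N–C₆H₄–COO⁻) > hydrosulfide (HS⁻) > phenoxide (PhO⁻)

Leaving-group ability tracks the stability of the departed species; conjugate-acid pKₐ is the usual yardstick (lower pKₐ → better LG).
brosylate (OBs⁻): pKₐ(p-BrC₆H₄SO₃H) ≈ -2.8 — arenesulfonate with a p-bromo substituent
trifluoroacetate (CF₃COO⁻): pKₐ(CF₃COOH) ≈ 0.2
p-nitrobenzoate (p-O₂N–C₆H₄–COO⁻): pKₐ(p-nitrobenzoic acid) ≈ 3.4 — electron-withdrawing nitro group stabilises the carboxylate
hydrosulfide (HS⁻): pKₐ(H₂S) ≈ 7
phenoxide (PhO⁻): pKₐ(C₆H₅OH (phenol)) ≈ 10 — resonance into the ring helps, but still a poor LG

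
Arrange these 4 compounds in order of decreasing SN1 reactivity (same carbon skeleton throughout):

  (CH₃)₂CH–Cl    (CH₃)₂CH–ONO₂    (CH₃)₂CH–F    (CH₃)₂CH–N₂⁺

(CH₃)₂CH–N₂⁺ > (CH₃)₂CH–Cl > (CH₃)₂CH–ONO₂ > (CH₃)₂CH–F

Identical carbon frameworks mean the comparison reduces to leaving-group quality.
A good leaving group is a weak base: the lower the pKₐ of its conjugate acid, the more readily it departs.
(CH₃)₂CH–N₂⁺ loses N₂: no meaningful conjugate acid; N₂ departs as an exceptionally stable neutral molecule
(CH₃)₂CH–Cl loses Cl⁻: pKₐ(HCl) ≈ -7
(CH₃)₂CH–ONO₂ loses NO₃⁻: pKₐ(HNO₃) ≈ -1.3
(CH₃)₂CH–F loses F⁻: pKₐ(HF) ≈ 3.2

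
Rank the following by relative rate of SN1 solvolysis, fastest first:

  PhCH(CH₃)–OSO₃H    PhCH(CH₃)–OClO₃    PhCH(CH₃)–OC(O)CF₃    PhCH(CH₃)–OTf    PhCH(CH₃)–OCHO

PhCH(CH₃)–OTf > PhCH(CH₃)–OClO₃ > PhCH(CH₃)–OSO₃H > PhCH(CH₃)–OC(O)CF₃ > PhCH(CH₃)–OCHO

Identical carbon frameworks mean the comparison reduces to leaving-group quality.
The more stable X⁻ (or X) is on its own — i.e. the weaker a base it is — the better a leaving group it makes.
PhCH(CH₃)–OTf loses OTf⁻: pKₐ(CF₃SO₃H (triflic acid)) ≈ -14
PhCH(CH₃)–OClO₃ loses ClO₄⁻: pKₐ(HClO₄) ≈ -10
PhCH(CH₃)–OSO₃H loses HSO₄⁻: pKₐ(H₂SO₄) ≈ -3
PhCH(CH₃)–OC(O)CF₃ loses CF₃COO⁻: pKₐ(CF₃COOH) ≈ 0.2
PhCH(CH₃)–OCHO loses HCOO⁻: pKₐ(HCOOH) ≈ 3.8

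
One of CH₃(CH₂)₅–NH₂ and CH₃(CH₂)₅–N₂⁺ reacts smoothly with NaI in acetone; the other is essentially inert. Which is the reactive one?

From CH₃(CH₂)₅–NH₂ the departing group would be NH₂⁻ (pKₐ(NH₃) ≈ 38). Extremely strong base; never a leaving group.
From CH₃(CH₂)₅–N₂⁺ the leaving group is N₂ (no meaningful conjugate acid; N₂ departs as an exceptionally stable neutral molecule).
(In practice CH₃(CH₂)₅–N₂⁺ is made from CH₃(CH₂)₅–NH₂ by diazotisation (NaNO₂ / HCl, 0 °C), generating a diazonium salt that expels N₂.)

CH₃(CH₂)₅–N₂⁺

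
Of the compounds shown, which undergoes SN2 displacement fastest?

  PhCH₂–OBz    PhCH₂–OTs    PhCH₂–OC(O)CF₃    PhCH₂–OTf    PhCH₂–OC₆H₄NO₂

PhCH₂–OTf

Same R in every case — rank the leaving groups.
The more stable X⁻ (or X) is on its own — i.e. the weaker a base it is — the better a leaving group it makes.
PhCH₂–OTf loses OTf⁻: pKₐ(CF₃SO₃H (triflic acid)) ≈ -14
PhCH₂–OTs loses OTs⁻: pKₐ(p-CH₃C₆H₄SO₃H (TsOH)) ≈ -2.8
PhCH₂–OC(O)CF₃ loses CF₃COO⁻: pKₐ(CF₃COOH) ≈ 0.2
PhCH₂–OBz loses PhCOO⁻: pKₐ(C₆H₅COOH) ≈ 4.2
PhCH₂–OC₆H₄NO₂ loses p-O₂N–C₆H₄–O⁻: pKₐ(p-nitrophenol) ≈ 7.2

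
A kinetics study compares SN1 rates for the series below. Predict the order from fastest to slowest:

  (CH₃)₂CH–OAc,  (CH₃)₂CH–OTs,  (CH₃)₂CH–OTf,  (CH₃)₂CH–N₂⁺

Identical carbon frameworks mean the comparison reduces to leaving-group quality.
Leaving-group ability tracks the stability of the departed species; conjugate-acid pKₐ is the usual yardstick (lower pKₐ → better LG).
(CH₃)₂CH–N₂⁺ loses N₂: no meaningful conjugate acid; N₂ departs as an exceptionally stable neutral molecule
(CH₃)₂CH–OTf loses OTf⁻: pKₐ(CF₃SO₃H (triflic acid)) ≈ -14
(CH₃)₂CH–OTs loses OTs⁻: pKₐ(p-CH₃C₆H₄SO₃H (TsOH)) ≈ -2.8
(CH₃)₂CH–OAc loses AcO⁻: pKₐ(CH₃COOH) ≈ 4.8

(CH₃)₂CH–N₂⁺ > (CH₃)₂CH–OTf > (CH₃)₂CH–OTs > (CH₃)₂CH–OAc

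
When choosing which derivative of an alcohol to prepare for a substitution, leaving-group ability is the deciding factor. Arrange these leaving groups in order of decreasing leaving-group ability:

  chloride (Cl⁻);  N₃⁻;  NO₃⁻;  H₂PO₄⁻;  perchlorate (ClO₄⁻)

Rank by basicity of the departing species: weakest base leaves most easily.
perchlorate (ClO₄⁻): pKₐ(HClO₄) ≈ -10 — extremely weak base; rarely used for safety reasons
chloride (Cl⁻): pKₐ(HCl) ≈ -7
NO₃⁻: pKₐ(HNO₃) ≈ -1.3 — resonance-delocalised over three oxygens
H₂PO₄⁻: pKₐ(H₃PO₄) ≈ 2.1 — moderate base; biological leaving group after further activation
N₃⁻: pKₐ(HN₃) ≈ 4.7 — linear, resonance-stabilised

perchlorate (ClO₄⁻) > chloride (Cl⁻) > NO₃⁻ > H₂PO₄⁻ > N₃⁻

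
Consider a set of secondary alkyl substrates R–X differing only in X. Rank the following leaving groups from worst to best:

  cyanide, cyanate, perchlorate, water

The more stable X⁻ (or X) is on its own — i.e. the weaker a base it is — the better a leaving group it makes.
perchlorate: pKₐ(HClO₄) ≈ -10 — extremely weak base; rarely used for safety reasons
water: pKₐ(H₃O⁺) ≈ -1.7 — neutral; leaves from a protonated alcohol (R–OH₂⁺)
cyanate: pKₐ(HOCN) ≈ 3.5
cyanide: pKₐ(HCN) ≈ 9.2 — sp carbon stabilises the charge somewhat, but still a poor LG
Listed from poorest to best leaving group as asked.

cyanide < cyanate < water < perchlorate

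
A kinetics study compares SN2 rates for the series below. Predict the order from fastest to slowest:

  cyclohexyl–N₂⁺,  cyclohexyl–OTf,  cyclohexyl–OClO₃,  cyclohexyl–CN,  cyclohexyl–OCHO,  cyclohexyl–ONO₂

cyclohexyl–N₂⁺ > cyclohexyl–OTf > cyclohexyl–OClO₃ > cyclohexyl–ONO₂ > cyclohexyl–OCHO > cyclohexyl–CN

With the same alkyl group throughout, only the leaving group differentiates the rates.
Rank by basicity of the departing species: weakest base leaves most easily.
cyclohexyl–N₂⁺ loses N₂: no meaningful conjugate acid; N₂ departs as an exceptionally stable neutral molecule
cyclohexyl–OTf loses OTf⁻: pKₐ(CF₃SO₃H (triflic acid)) ≈ -14
cyclohexyl–OClO₃ loses ClO₄⁻: pKₐ(HClO₄) ≈ -10
cyclohexyl–ONO₂ loses NO₃⁻: pKₐ(HNO₃) ≈ -1.3
cyclohexyl–OCHO loses HCOO⁻: pKₐ(HCOOH) ≈ 3.8
cyclohexyl–CN loses CN⁻: pKₐ(HCN) ≈ 9.2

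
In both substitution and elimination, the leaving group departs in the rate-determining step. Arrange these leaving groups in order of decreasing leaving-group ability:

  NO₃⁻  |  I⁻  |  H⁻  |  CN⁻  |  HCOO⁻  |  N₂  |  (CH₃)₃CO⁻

A good leaving group is a weak base: the lower the pKₐ of its conjugate acid, the more readily it departs.
N₂: no meaningful conjugate acid; N₂ departs as an exceptionally stable neutral molecule
I⁻: pKₐ(HI) ≈ -10
NO₃⁻: pKₐ(HNO₃) ≈ -1.3
HCOO⁻: pKₐ(HCOOH) ≈ 3.8
CN⁻: pKₐ(HCN) ≈ 9.2
(CH₃)₃CO⁻: pKₐ(t-BuOH) ≈ 18
H⁻: pKₐ(H₂) ≈ 36

N₂ > I⁻ > NO₃⁻ > HCOO⁻ > CN⁻ > (CH₃)₃CO⁻ > H⁻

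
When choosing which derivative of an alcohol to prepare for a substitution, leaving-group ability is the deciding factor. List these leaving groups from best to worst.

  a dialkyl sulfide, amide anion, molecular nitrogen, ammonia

molecular nitrogen > a dialkyl sulfide > ammonia > amide anion

A good leaving group is a weak base: the lower the pKₐ of its conjugate acid, the more readily it departs.
molecular nitrogen: no meaningful conjugate acid; N₂ departs as an exceptionally stable neutral molecule
a dialkyl sulfide: pKₐ(R'₂SH⁺) ≈ -7
ammonia: pKₐ(NH₄⁺) ≈ 9.2
amide anion: pKₐ(NH₃) ≈ 38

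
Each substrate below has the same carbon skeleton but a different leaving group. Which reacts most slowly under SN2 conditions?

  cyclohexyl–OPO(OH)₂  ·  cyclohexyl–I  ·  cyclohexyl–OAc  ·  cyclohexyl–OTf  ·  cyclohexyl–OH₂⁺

cyclohexyl–OAc

The skeletons are identical, so relative rate is governed entirely by leaving-group ability.
Rank by basicity of the departing species: weakest base leaves most easily.
cyclohexyl–OTf loses OTf⁻: pKₐ(CF₃SO₃H (triflic acid)) ≈ -14
cyclohexyl–I loses I⁻: pKₐ(HI) ≈ -10
cyclohexyl–OH₂⁺ loses H₂O: pKₐ(H₃O⁺) ≈ -1.7
cyclohexyl–OPO(OH)₂ loses H₂PO₄⁻: pKₐ(H₃PO₄) ≈ 2.1
cyclohexyl–OAc loses AcO⁻: pKₐ(CH₃COOH) ≈ 4.8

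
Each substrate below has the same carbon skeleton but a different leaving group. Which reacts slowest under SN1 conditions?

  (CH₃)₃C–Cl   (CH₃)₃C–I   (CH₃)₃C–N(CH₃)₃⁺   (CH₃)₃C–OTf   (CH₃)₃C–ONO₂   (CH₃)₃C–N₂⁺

(CH₃)₃C–N(CH₃)₃⁺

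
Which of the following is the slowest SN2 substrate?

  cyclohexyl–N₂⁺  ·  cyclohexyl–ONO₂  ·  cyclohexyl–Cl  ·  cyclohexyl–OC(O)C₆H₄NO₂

Identical carbon frameworks mean the comparison reduces to leaving-group quality.
Rank by basicity of the departing species: weakest base leaves most easily.
cyclohexyl–N₂⁺ loses N₂: no meaningful conjugate acid; N₂ departs as an exceptionally stable neutral molecule
cyclohexyl–Cl loses Cl⁻: pKₐ(HCl) ≈ -7
cyclohexyl–ONO₂ loses NO₃⁻: pKₐ(HNO₃) ≈ -1.3
cyclohexyl–OC(O)C₆H₄NO₂ loses p-O₂N–C₆H₄–COO⁻: pKₐ(p-nitrobenzoic acid) ≈ 3.4

cyclohexyl–OC(O)C₆H₄NO₂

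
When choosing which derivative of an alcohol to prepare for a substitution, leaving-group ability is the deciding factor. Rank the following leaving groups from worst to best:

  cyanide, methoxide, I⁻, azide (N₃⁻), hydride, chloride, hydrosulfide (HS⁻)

hydride < methoxide < cyanide < hydrosulfide (HS⁻) < azide (N₃⁻) < chloride < I⁻

Leaving-group ability tracks the stability of the departed species; conjugate-acid pKₐ is the usual yardstick (lower pKₐ → better LG).
I⁻: pKₐ(HI) ≈ -10 — large, highly polarisable; very weak base
chloride: pKₐ(HCl) ≈ -7
azide (N₃⁻): pKₐ(HN₃) ≈ 4.7
hydrosulfide (HS⁻): pKₐ(H₂S) ≈ 7 — larger and more polarisable than the oxygen analogue
cyanide: pKₐ(HCN) ≈ 9.2
methoxide: pKₐ(CH₃OH) ≈ 15.5 — strong base; alkoxides do not leave unassisted
hydride: pKₐ(H₂) ≈ 36 — extremely strong base; leaves only in special hydride-transfer contexts
Listed from poorest to best leaving group as asked.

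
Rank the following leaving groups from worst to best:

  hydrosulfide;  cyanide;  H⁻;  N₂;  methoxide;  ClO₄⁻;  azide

H⁻ < methoxide < cyanide < hydrosulfide < azide < ClO₄⁻ < N₂

Leaving-group ability tracks the stability of the departed species; conjugate-acid pKₐ is the usual yardstick (lower pKₐ → better LG).
N₂: no meaningful conjugate acid; N₂ departs as an exceptionally stable neutral molecule
ClO₄⁻: pKₐ(HClO₄) ≈ -10 — extremely weak base; rarely used for safety reasons
azide: pKₐ(HN₃) ≈ 4.7 — linear, resonance-stabilised
hydrosulfide: pKₐ(H₂S) ≈ 7
cyanide: pKₐ(HCN) ≈ 9.2 — sp carbon stabilises the charge somewhat, but still a poor LG
methoxide: pKₐ(CH₃OH) ≈ 15.5
H⁻: pKₐ(H₂) ≈ 36 — extremely strong base; leaves only in special hydride-transfer contexts
Reversing gives the worst-to-best order requested.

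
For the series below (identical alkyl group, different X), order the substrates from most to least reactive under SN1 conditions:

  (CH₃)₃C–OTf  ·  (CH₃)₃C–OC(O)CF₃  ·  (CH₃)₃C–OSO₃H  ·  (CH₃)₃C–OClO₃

Identical carbon frameworks mean the comparison reduces to leaving-group quality.
Rank by basicity of the departing species: weakest base leaves most easily.
(CH₃)₃C–OTf loses OTf⁻: pKₐ(CF₃SO₃H (triflic acid)) ≈ -14
(CH₃)₃C–OClO₃ loses ClO₄⁻: pKₐ(HClO₄) ≈ -10
(CH₃)₃C–OSO₃H loses HSO₄⁻: pKₐ(H₂SO₄) ≈ -3
(CH₃)₃C–OC(O)CF₃ loses CF₃COO⁻: pKₐ(CF₃COOH) ≈ 0.2

(CH₃)₃C–OTf > (CH₃)₃C–OClO₃ > (CH₃)₃C–OSO₃H > (CH₃)₃C–OC(O)CF₃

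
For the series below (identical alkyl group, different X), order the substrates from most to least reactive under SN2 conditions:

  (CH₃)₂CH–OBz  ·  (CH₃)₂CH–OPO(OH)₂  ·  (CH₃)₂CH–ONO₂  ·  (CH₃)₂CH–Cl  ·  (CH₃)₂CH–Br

Identical carbon frameworks mean the comparison reduces to leaving-group quality.
Leaving-group ability tracks the stability of the departed species; conjugate-acid pKₐ is the usual yardstick (lower pKₐ → better LG).
(CH₃)₂CH–Br loses Br⁻: pKₐ(HBr) ≈ -9
(CH₃)₂CH–Cl loses Cl⁻: pKₐ(HCl) ≈ -7
(CH₃)₂CH–ONO₂ loses NO₃⁻: pKₐ(HNO₃) ≈ -1.3
(CH₃)₂CH–OPO(OH)₂ loses H₂PO₄⁻: pKₐ(H₃PO₄) ≈ 2.1
(CH₃)₂CH–OBz loses PhCOO⁻: pKₐ(C₆H₅COOH) ≈ 4.2

(CH₃)₂CH–Br > (CH₃)₂CH–Cl > (CH₃)₂CH–ONO₂ > (CH₃)₂CH–OPO(OH)₂ > (CH₃)₂CH–OBz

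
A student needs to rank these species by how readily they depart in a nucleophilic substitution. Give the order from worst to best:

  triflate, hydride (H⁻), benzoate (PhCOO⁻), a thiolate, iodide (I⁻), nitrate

Leaving-group ability tracks the stability of the departed species; conjugate-acid pKₐ is the usual yardstick (lower pKₐ → better LG).
triflate: pKₐ(CF₃SO₃H (triflic acid)) ≈ -14
iodide (I⁻): pKₐ(HI) ≈ -10
nitrate: pKₐ(HNO₃) ≈ -1.3
benzoate (PhCOO⁻): pKₐ(C₆H₅COOH) ≈ 4.2
a thiolate: pKₐ(RSH (a thiol)) ≈ 10.5
hydride (H⁻): pKₐ(H₂) ≈ 36
Reversing gives the worst-to-best order requested.

hydride (H⁻) < a thiolate < benzoate (PhCOO⁻) < nitrate < iodide (I⁻) < triflate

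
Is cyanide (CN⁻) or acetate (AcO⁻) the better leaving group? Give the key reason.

acetate (AcO⁻) is the better leaving group.
pKₐ(CH₃COOH) ≈ 4.8 versus pKₐ(HCN) ≈ 9.2: acetate (AcO⁻) is the much weaker base.
Resonance-stabilised but still a weak base.

acetate (AcO⁻)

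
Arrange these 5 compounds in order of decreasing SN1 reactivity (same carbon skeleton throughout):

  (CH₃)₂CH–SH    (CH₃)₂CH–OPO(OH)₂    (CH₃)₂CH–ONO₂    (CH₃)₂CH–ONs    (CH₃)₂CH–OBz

With the same alkyl group throughout, only the leaving group differentiates the rates.
The more stable X⁻ (or X) is on its own — i.e. the weaker a base it is — the better a leaving group it makes.
(CH₃)₂CH–ONs loses ONs⁻: pKₐ(p-O₂NC₆H₄SO₃H) ≈ -3.5
(CH₃)₂CH–ONO₂ loses NO₃⁻: pKₐ(HNO₃) ≈ -1.3
(CH₃)₂CH–OPO(OH)₂ loses H₂PO₄⁻: pKₐ(H₃PO₄) ≈ 2.1
(CH₃)₂CH–OBz loses PhCOO⁻: pKₐ(C₆H₅COOH) ≈ 4.2
(CH₃)₂CH–SH loses HS⁻: pKₐ(H₂S) ≈ 7

(CH₃)₂CH–ONs > (CH₃)₂CH–ONO₂ > (CH₃)₂CH–OPO(OH)₂ > (CH₃)₂CH–OBz > (CH₃)₂CH–SH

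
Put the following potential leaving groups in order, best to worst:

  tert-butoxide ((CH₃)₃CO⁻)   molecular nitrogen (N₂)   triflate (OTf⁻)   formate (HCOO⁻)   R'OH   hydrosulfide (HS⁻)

molecular nitrogen (N₂) > triflate (OTf⁻) > R'OH > formate (HCOO⁻) > hydrosulfide (HS⁻) > tert-butoxide ((CH₃)₃CO⁻)

Rank by basicity of the departing species: weakest base leaves most easily.
molecular nitrogen (N₂): no meaningful conjugate acid; N₂ departs as an exceptionally stable neutral molecule
triflate (OTf⁻): pKₐ(CF₃SO₃H (triflic acid)) ≈ -14 — charge spread over three oxygens and a CF₃ group; the premier leaving group in synthesis
R'OH: pKₐ(R'OH₂⁺) ≈ -2.4
formate (HCOO⁻): pKₐ(HCOOH) ≈ 3.8 — resonance-stabilised carboxylate
hydrosulfide (HS⁻): pKₐ(H₂S) ≈ 7
tert-butoxide ((CH₃)₃CO⁻): pKₐ(t-BuOH) ≈ 18 — bulky, strongly basic alkoxide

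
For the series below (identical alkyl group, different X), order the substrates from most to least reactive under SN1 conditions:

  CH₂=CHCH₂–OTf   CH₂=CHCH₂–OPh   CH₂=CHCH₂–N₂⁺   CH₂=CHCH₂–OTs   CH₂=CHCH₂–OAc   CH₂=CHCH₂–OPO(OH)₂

CH₂=CHCH₂–N₂⁺ > CH₂=CHCH₂–OTf > CH₂=CHCH₂–OTs > CH₂=CHCH₂–OPO(OH)₂ > CH₂=CHCH₂–OAc > CH₂=CHCH₂–OPh

The skeletons are identical, so relative rate is governed entirely by leaving-group ability.
The more stable X⁻ (or X) is on its own — i.e. the weaker a base it is — the better a leaving group it makes.
CH₂=CHCH₂–N₂⁺ loses N₂: no meaningful conjugate acid; N₂ departs as an exceptionally stable neutral molecule
CH₂=CHCH₂–OTf loses OTf⁻: pKₐ(CF₃SO₃H (triflic acid)) ≈ -14
CH₂=CHCH₂–OTs loses OTs⁻: pKₐ(p-CH₃C₆H₄SO₃H (TsOH)) ≈ -2.8
CH₂=CHCH₂–OPO(OH)₂ loses H₂PO₄⁻: pKₐ(H₃PO₄) ≈ 2.1
CH₂=CHCH₂–OAc loses AcO⁻: pKₐ(CH₃COOH) ≈ 4.8
CH₂=CHCH₂–OPh loses PhO⁻: pKₐ(C₆H₅OH (phenol)) ≈ 10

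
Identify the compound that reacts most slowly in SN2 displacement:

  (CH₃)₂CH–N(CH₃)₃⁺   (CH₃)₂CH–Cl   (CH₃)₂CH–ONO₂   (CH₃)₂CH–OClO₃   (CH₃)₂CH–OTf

(CH₃)₂CH–N(CH₃)₃⁺

Identical carbon frameworks mean the comparison reduces to leaving-group quality.
A good leaving group is a weak base: the lower the pKₐ of its conjugate acid, the more readily it departs.
(CH₃)₂CH–OTf loses OTf⁻: pKₐ(CF₃SO₃H (triflic acid)) ≈ -14
(CH₃)₂CH–OClO₃ loses ClO₄⁻: pKₐ(HClO₄) ≈ -10
(CH₃)₂CH–Cl loses Cl⁻: pKₐ(HCl) ≈ -7
(CH₃)₂CH–ONO₂ loses NO₃⁻: pKₐ(HNO₃) ≈ -1.3
(CH₃)₂CH–N(CH₃)₃⁺ loses NR'₃: pKₐ(R'₃NH⁺) ≈ 10.7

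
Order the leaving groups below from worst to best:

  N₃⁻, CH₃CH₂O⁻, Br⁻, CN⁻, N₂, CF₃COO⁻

CH₃CH₂O⁻ < CN⁻ < N₃⁻ < CF₃COO⁻ < Br⁻ < N₂

The more stable X⁻ (or X) is on its own — i.e. the weaker a base it is — the better a leaving group it makes.
N₂: no meaningful conjugate acid; N₂ departs as an exceptionally stable neutral molecule
Br⁻: pKₐ(HBr) ≈ -9
CF₃COO⁻: pKₐ(CF₃COOH) ≈ 0.2 — strongly electron-withdrawing CF₃ stabilises the carboxylate
N₃⁻: pKₐ(HN₃) ≈ 4.7
CN⁻: pKₐ(HCN) ≈ 9.2
CH₃CH₂O⁻: pKₐ(CH₃CH₂OH) ≈ 16 — strong base; alkoxides do not leave unassisted
Listed from poorest to best leaving group as asked.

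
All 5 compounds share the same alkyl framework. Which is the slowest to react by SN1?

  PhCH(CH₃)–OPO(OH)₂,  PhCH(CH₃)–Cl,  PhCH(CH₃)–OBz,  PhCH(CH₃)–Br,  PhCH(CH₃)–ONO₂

PhCH(CH₃)–OBz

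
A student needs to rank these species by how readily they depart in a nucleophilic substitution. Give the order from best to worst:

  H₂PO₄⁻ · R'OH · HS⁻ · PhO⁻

R'OH > H₂PO₄⁻ > HS⁻ > PhO⁻

Rank by basicity of the departing species: weakest base leaves most easily.
R'OH: pKₐ(R'OH₂⁺) ≈ -2.4 — neutral; leaves from a protonated ether (an oxonium ion, R–O(H)R'⁺)
H₂PO₄⁻: pKₐ(H₃PO₄) ≈ 2.1 — moderate base; biological leaving group after further activation
HS⁻: pKₐ(H₂S) ≈ 7
PhO⁻: pKₐ(C₆H₅OH (phenol)) ≈ 10 — resonance into the ring helps, but still a poor LG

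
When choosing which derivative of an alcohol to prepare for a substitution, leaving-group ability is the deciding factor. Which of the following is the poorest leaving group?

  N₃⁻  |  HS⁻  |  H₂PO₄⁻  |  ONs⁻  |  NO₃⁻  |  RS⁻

The more stable X⁻ (or X) is on its own — i.e. the weaker a base it is — the better a leaving group it makes.
ONs⁻: pKₐ(p-O₂NC₆H₄SO₃H) ≈ -3.5
NO₃⁻: pKₐ(HNO₃) ≈ -1.3
H₂PO₄⁻: pKₐ(H₃PO₄) ≈ 2.1
N₃⁻: pKₐ(HN₃) ≈ 4.7
HS⁻: pKₐ(H₂S) ≈ 7
RS⁻: pKₐ(RSH (a thiol)) ≈ 10.5

RS⁻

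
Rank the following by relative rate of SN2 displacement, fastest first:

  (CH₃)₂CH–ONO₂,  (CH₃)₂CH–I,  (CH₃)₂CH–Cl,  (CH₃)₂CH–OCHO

(CH₃)₂CH–I > (CH₃)₂CH–Cl > (CH₃)₂CH–ONO₂ > (CH₃)₂CH–OCHO

The skeletons are identical, so relative rate is governed entirely by leaving-group ability.
The more stable X⁻ (or X) is on its own — i.e. the weaker a base it is — the better a leaving group it makes.
(CH₃)₂CH–I loses I⁻: pKₐ(HI) ≈ -10
(CH₃)₂CH–Cl loses Cl⁻: pKₐ(HCl) ≈ -7
(CH₃)₂CH–ONO₂ loses NO₃⁻: pKₐ(HNO₃) ≈ -1.3
(CH₃)₂CH–OCHO loses HCOO⁻: pKₐ(HCOOH) ≈ 3.8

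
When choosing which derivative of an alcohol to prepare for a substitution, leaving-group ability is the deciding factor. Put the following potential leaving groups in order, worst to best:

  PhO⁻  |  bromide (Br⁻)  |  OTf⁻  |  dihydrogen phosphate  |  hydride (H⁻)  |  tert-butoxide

hydride (H⁻) < tert-butoxide < PhO⁻ < dihydrogen phosphate < bromide (Br⁻) < OTf⁻

The more stable X⁻ (or X) is on its own — i.e. the weaker a base it is — the better a leaving group it makes.
OTf⁻: pKₐ(CF₃SO₃H (triflic acid)) ≈ -14
bromide (Br⁻): pKₐ(HBr) ≈ -9 — weak base; good leaving group
dihydrogen phosphate: pKₐ(H₃PO₄) ≈ 2.1
PhO⁻: pKₐ(C₆H₅OH (phenol)) ≈ 10 — resonance into the ring helps, but still a poor LG
tert-butoxide: pKₐ(t-BuOH) ≈ 18
hydride (H⁻): pKₐ(H₂) ≈ 36 — extremely strong base; leaves only in special hydride-transfer contexts
The question asks for worst first, so the sequence is read in increasing leaving-group ability.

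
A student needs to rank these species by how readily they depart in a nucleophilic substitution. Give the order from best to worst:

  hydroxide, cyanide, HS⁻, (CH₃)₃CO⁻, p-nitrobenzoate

p-nitrobenzoate > HS⁻ > cyanide > hydroxide > (CH₃)₃CO⁻

A good leaving group is a weak base: the lower the pKₐ of its conjugate acid, the more readily it departs.
p-nitrobenzoate: pKₐ(p-nitrobenzoic acid) ≈ 3.4
HS⁻: pKₐ(H₂S) ≈ 7
cyanide: pKₐ(HCN) ≈ 9.2
hydroxide: pKₐ(H₂O) ≈ 15.7
(CH₃)₃CO⁻: pKₐ(t-BuOH) ≈ 18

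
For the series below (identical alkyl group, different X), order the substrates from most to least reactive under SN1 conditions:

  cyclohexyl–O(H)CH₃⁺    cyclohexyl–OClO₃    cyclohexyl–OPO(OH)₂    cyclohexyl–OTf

Same R in every case — rank the leaving groups.
Rank by basicity of the departing species: weakest base leaves most easily.
cyclohexyl–OTf loses OTf⁻: pKₐ(CF₃SO₃H (triflic acid)) ≈ -14
cyclohexyl–OClO₃ loses ClO₄⁻: pKₐ(HClO₄) ≈ -10
cyclohexyl–O(H)CH₃⁺ loses R'OH: pKₐ(R'OH₂⁺) ≈ -2.4
cyclohexyl–OPO(OH)₂ loses H₂PO₄⁻: pKₐ(H₃PO₄) ≈ 2.1

cyclohexyl–OTf > cyclohexyl–OClO₃ > cyclohexyl–O(H)CH₃⁺ > cyclohexyl–OPO(OH)₂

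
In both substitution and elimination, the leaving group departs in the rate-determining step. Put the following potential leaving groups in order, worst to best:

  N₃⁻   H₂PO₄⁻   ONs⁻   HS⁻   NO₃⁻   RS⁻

RS⁻ < HS⁻ < N₃⁻ < H₂PO₄⁻ < NO₃⁻ < ONs⁻

The more stable X⁻ (or X) is on its own — i.e. the weaker a base it is — the better a leaving group it makes.
ONs⁻: pKₐ(p-O₂NC₆H₄SO₃H) ≈ -3.5 — p-nitro group further stabilises the sulfonate
NO₃⁻: pKₐ(HNO₃) ≈ -1.3 — resonance-delocalised over three oxygens
H₂PO₄⁻: pKₐ(H₃PO₄) ≈ 2.1
N₃⁻: pKₐ(HN₃) ≈ 4.7
HS⁻: pKₐ(H₂S) ≈ 7
RS⁻: pKₐ(RSH (a thiol)) ≈ 10.5
Listed from poorest to best leaving group as asked.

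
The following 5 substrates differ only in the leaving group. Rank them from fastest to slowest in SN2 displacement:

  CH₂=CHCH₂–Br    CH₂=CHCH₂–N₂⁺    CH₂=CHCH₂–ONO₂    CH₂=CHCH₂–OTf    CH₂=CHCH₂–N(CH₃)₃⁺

CH₂=CHCH₂–N₂⁺ > CH₂=CHCH₂–OTf > CH₂=CHCH₂–Br > CH₂=CHCH₂–ONO₂ > CH₂=CHCH₂–N(CH₃)₃⁺

With the same alkyl group throughout, only the leaving group differentiates the rates.
Rank by basicity of the departing species: weakest base leaves most easily.
CH₂=CHCH₂–N₂⁺ loses N₂: no meaningful conjugate acid; N₂ departs as an exceptionally stable neutral molecule
CH₂=CHCH₂–OTf loses OTf⁻: pKₐ(CF₃SO₃H (triflic acid)) ≈ -14
CH₂=CHCH₂–Br loses Br⁻: pKₐ(HBr) ≈ -9
CH₂=CHCH₂–ONO₂ loses NO₃⁻: pKₐ(HNO₃) ≈ -1.3
CH₂=CHCH₂–N(CH₃)₃⁺ loses NR'₃: pKₐ(R'₃NH⁺) ≈ 10.7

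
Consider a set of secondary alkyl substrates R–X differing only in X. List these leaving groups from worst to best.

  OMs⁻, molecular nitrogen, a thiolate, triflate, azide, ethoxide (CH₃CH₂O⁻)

molecular nitrogen: no meaningful conjugate acid; N₂ departs as an exceptionally stable neutral molecule
triflate: pKₐ(CF₃SO₃H (triflic acid)) ≈ -14 — charge spread over three oxygens and a CF₃ group; the premier leaving group in synthesis
OMs⁻: pKₐ(CH₃SO₃H (MsOH)) ≈ -1.9 — resonance-delocalised alkanesulfonate
azide: pKₐ(HN₃) ≈ 4.7 — linear, resonance-stabilised
a thiolate: pKₐ(RSH (a thiol)) ≈ 10.5 — moderately basic; rarely leaves without activation
ethoxide (CH₃CH₂O⁻): pKₐ(CH₃CH₂OH) ≈ 16
The question asks for worst first, so the sequence is read in increasing leaving-group ability.

ethoxide (CH₃CH₂O⁻) < a thiolate < azide < OMs⁻ < triflate < molecular nitrogen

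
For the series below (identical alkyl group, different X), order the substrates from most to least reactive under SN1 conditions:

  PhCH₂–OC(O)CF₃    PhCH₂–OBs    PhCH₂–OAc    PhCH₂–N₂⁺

Same R in every case — rank the leaving groups.
The more stable X⁻ (or X) is on its own — i.e. the weaker a base it is — the better a leaving group it makes.
PhCH₂–N₂⁺ loses N₂: no meaningful conjugate acid; N₂ departs as an exceptionally stable neutral molecule
PhCH₂–OBs loses OBs⁻: pKₐ(p-BrC₆H₄SO₃H) ≈ -2.8
PhCH₂–OC(O)CF₃ loses CF₃COO⁻: pKₐ(CF₃COOH) ≈ 0.2
PhCH₂–OAc loses AcO⁻: pKₐ(CH₃COOH) ≈ 4.8

PhCH₂–N₂⁺ > PhCH₂–OBs > PhCH₂–OC(O)CF₃ > PhCH₂–OAc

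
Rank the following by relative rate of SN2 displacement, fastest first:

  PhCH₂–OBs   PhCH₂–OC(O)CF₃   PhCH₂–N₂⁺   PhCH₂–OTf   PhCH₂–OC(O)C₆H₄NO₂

Identical carbon frameworks mean the comparison reduces to leaving-group quality.
Rank by basicity of the departing species: weakest base leaves most easily.
PhCH₂–N₂⁺ loses N₂: no meaningful conjugate acid; N₂ departs as an exceptionally stable neutral molecule
PhCH₂–OTf loses OTf⁻: pKₐ(CF₃SO₃H (triflic acid)) ≈ -14
PhCH₂–OBs loses OBs⁻: pKₐ(p-BrC₆H₄SO₃H) ≈ -2.8
PhCH₂–OC(O)CF₃ loses CF₃COO⁻: pKₐ(CF₃COOH) ≈ 0.2
PhCH₂–OC(O)C₆H₄NO₂ loses p-O₂N–C₆H₄–COO⁻: pKₐ(p-nitrobenzoic acid) ≈ 3.4

PhCH₂–N₂⁺ > PhCH₂–OTf > PhCH₂–OBs > PhCH₂–OC(O)CF₃ > PhCH₂–OC(O)C₆H₄NO₂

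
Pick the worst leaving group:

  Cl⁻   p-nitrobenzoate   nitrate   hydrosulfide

Cl⁻: pKₐ(HCl) ≈ -7
nitrate: pKₐ(HNO₃) ≈ -1.3
p-nitrobenzoate: pKₐ(p-nitrobenzoic acid) ≈ 3.4
hydrosulfide: pKₐ(H₂S) ≈ 7

hydrosulfide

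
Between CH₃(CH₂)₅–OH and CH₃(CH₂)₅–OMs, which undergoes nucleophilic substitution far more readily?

CH₃(CH₂)₅–OMs

From CH₃(CH₂)₅–OH the departing group would be OH⁻ (pKₐ(H₂O) ≈ 15.7). Strong base; essentially never leaves without prior activation.
From CH₃(CH₂)₅–OMs the leaving group is OMs⁻ (pKₐ(CH₃SO₃H (MsOH)) ≈ -1.9). Resonance-delocalised alkanesulfonate.
(In practice CH₃(CH₂)₅–OMs is made from CH₃(CH₂)₅–OH by treatment with MsCl / Et₃N, converting the hydroxyl into a mesylate.)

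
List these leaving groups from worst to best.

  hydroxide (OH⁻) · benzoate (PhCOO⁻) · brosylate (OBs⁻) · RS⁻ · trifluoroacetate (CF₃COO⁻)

hydroxide (OH⁻) < RS⁻ < benzoate (PhCOO⁻) < trifluoroacetate (CF₃COO⁻) < brosylate (OBs⁻)

Leaving-group ability tracks the stability of the departed species; conjugate-acid pKₐ is the usual yardstick (lower pKₐ → better LG).
brosylate (OBs⁻): pKₐ(p-BrC₆H₄SO₃H) ≈ -2.8
trifluoroacetate (CF₃COO⁻): pKₐ(CF₃COOH) ≈ 0.2
benzoate (PhCOO⁻): pKₐ(C₆H₅COOH) ≈ 4.2
RS⁻: pKₐ(RSH (a thiol)) ≈ 10.5
hydroxide (OH⁻): pKₐ(H₂O) ≈ 15.7
Reversing gives the worst-to-best order requested.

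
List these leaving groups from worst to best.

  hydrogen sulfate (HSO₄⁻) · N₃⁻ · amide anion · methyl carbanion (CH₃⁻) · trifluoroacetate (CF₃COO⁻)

A good leaving group is a weak base: the lower the pKₐ of its conjugate acid, the more readily it departs.
hydrogen sulfate (HSO₄⁻): pKₐ(H₂SO₄) ≈ -3 — conjugate base of a strong mineral acid
trifluoroacetate (CF₃COO⁻): pKₐ(CF₃COOH) ≈ 0.2 — strongly electron-withdrawing CF₃ stabilises the carboxylate
N₃⁻: pKₐ(HN₃) ≈ 4.7 — linear, resonance-stabilised
amide anion: pKₐ(NH₃) ≈ 38 — extremely strong base; never a leaving group
methyl carbanion (CH₃⁻): pKₐ(CH₄) ≈ 48
The question asks for worst first, so the sequence is read in increasing leaving-group ability.

methyl carbanion (CH₃⁻) < amide anion < N₃⁻ < trifluoroacetate (CF₃COO⁻) < hydrogen sulfate (HSO₄⁻)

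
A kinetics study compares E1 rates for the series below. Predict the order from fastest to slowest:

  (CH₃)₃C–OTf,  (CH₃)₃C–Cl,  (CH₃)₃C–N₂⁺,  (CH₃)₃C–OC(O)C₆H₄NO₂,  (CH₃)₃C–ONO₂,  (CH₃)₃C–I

Same R in every case — rank the leaving groups.
Rank by basicity of the departing species: weakest base leaves most easily.
(CH₃)₃C–N₂⁺ loses N₂: no meaningful conjugate acid; N₂ departs as an exceptionally stable neutral molecule
(CH₃)₃C–OTf loses OTf⁻: pKₐ(CF₃SO₃H (triflic acid)) ≈ -14
(CH₃)₃C–I loses I⁻: pKₐ(HI) ≈ -10
(CH₃)₃C–Cl loses Cl⁻: pKₐ(HCl) ≈ -7
(CH₃)₃C–ONO₂ loses NO₃⁻: pKₐ(HNO₃) ≈ -1.3
(CH₃)₃C–OC(O)C₆H₄NO₂ loses p-O₂N–C₆H₄–COO⁻: pKₐ(p-nitrobenzoic acid) ≈ 3.4

(CH₃)₃C–N₂⁺ > (CH₃)₃C–OTf > (CH₃)₃C–I > (CH₃)₃C–Cl > (CH₃)₃C–ONO₂ > (CH₃)₃C–OC(O)C₆H₄NO₂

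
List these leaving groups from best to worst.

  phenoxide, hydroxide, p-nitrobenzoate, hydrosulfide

p-nitrobenzoate > hydrosulfide > phenoxide > hydroxide

p-nitrobenzoate: pKₐ(p-nitrobenzoic acid) ≈ 3.4
hydrosulfide: pKₐ(H₂S) ≈ 7 — larger and more polarisable than the oxygen analogue
phenoxide: pKₐ(C₆H₅OH (phenol)) ≈ 10
hydroxide: pKₐ(H₂O) ≈ 15.7 — strong base; essentially never leaves without prior activation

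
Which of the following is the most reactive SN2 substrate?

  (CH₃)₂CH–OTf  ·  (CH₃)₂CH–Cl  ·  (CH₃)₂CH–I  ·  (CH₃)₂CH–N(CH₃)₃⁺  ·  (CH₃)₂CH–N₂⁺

The skeletons are identical, so relative rate is governed entirely by leaving-group ability.
A good leaving group is a weak base: the lower the pKₐ of its conjugate acid, the more readily it departs.
(CH₃)₂CH–N₂⁺ loses N₂: no meaningful conjugate acid; N₂ departs as an exceptionally stable neutral molecule
(CH₃)₂CH–OTf loses OTf⁻: pKₐ(CF₃SO₃H (triflic acid)) ≈ -14
(CH₃)₂CH–I loses I⁻: pKₐ(HI) ≈ -10
(CH₃)₂CH–Cl loses Cl⁻: pKₐ(HCl) ≈ -7
(CH₃)₂CH–N(CH₃)₃⁺ loses NR'₃: pKₐ(R'₃NH⁺) ≈ 10.7

(CH₃)₂CH–N₂⁺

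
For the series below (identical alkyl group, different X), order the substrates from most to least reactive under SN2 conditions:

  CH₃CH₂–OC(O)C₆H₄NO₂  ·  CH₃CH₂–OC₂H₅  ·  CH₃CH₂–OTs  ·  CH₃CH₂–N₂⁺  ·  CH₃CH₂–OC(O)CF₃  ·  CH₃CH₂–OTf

CH₃CH₂–N₂⁺ > CH₃CH₂–OTf > CH₃CH₂–OTs > CH₃CH₂–OC(O)CF₃ > CH₃CH₂–OC(O)C₆H₄NO₂ > CH₃CH₂–OC₂H₅

Same R in every case — rank the leaving groups.
A good leaving group is a weak base: the lower the pKₐ of its conjugate acid, the more readily it departs.
CH₃CH₂–N₂⁺ loses N₂: no meaningful conjugate acid; N₂ departs as an exceptionally stable neutral molecule
CH₃CH₂–OTf loses OTf⁻: pKₐ(CF₃SO₃H (triflic acid)) ≈ -14
CH₃CH₂–OTs loses OTs⁻: pKₐ(p-CH₃C₆H₄SO₃H (TsOH)) ≈ -2.8
CH₃CH₂–OC(O)CF₃ loses CF₃COO⁻: pKₐ(CF₃COOH) ≈ 0.2
CH₃CH₂–OC(O)C₆H₄NO₂ loses p-O₂N–C₆H₄–COO⁻: pKₐ(p-nitrobenzoic acid) ≈ 3.4
CH₃CH₂–OC₂H₅ loses CH₃CH₂O⁻: pKₐ(CH₃CH₂OH) ≈ 16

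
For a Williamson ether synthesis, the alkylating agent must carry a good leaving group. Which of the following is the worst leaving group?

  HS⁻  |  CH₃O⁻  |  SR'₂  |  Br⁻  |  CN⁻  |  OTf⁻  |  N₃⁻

OTf⁻: pKₐ(CF₃SO₃H (triflic acid)) ≈ -14
Br⁻: pKₐ(HBr) ≈ -9
SR'₂: pKₐ(R'₂SH⁺) ≈ -7
N₃⁻: pKₐ(HN₃) ≈ 4.7
HS⁻: pKₐ(H₂S) ≈ 7
CN⁻: pKₐ(HCN) ≈ 9.2
CH₃O⁻: pKₐ(CH₃OH) ≈ 15.5

CH₃O⁻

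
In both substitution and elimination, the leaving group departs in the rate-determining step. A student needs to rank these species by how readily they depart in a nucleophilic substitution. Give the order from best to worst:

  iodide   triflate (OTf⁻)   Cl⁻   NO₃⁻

triflate (OTf⁻): pKₐ(CF₃SO₃H (triflic acid)) ≈ -14
iodide: pKₐ(HI) ≈ -10 — large, highly polarisable; very weak base
Cl⁻: pKₐ(HCl) ≈ -7 — moderately weak base
NO₃⁻: pKₐ(HNO₃) ≈ -1.3 — resonance-delocalised over three oxygens

triflate (OTf⁻) > iodide > Cl⁻ > NO₃⁻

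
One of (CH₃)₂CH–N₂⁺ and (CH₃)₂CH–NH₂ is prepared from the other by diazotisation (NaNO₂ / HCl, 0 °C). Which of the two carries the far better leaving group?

From (CH₃)₂CH–NH₂ the departing group would be NH₂⁻ (pKₐ(NH₃) ≈ 38). Extremely strong base; never a leaving group.
From (CH₃)₂CH–N₂⁺ the leaving group is N₂ (no meaningful conjugate acid; N₂ departs as an exceptionally stable neutral molecule).
Diazotisation (NaNO₂ / HCl, 0 °C) works by generating a diazonium salt that expels N₂, making (CH₃)₂CH–N₂⁺ enormously more reactive.

(CH₃)₂CH–N₂⁺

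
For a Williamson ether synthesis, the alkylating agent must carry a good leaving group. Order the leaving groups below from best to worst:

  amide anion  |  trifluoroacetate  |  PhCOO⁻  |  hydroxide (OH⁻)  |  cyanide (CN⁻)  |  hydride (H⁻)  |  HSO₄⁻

HSO₄⁻ > trifluoroacetate > PhCOO⁻ > cyanide (CN⁻) > hydroxide (OH⁻) > hydride (H⁻) > amide anion

The more stable X⁻ (or X) is on its own — i.e. the weaker a base it is — the better a leaving group it makes.
HSO₄⁻: pKₐ(H₂SO₄) ≈ -3
trifluoroacetate: pKₐ(CF₃COOH) ≈ 0.2
PhCOO⁻: pKₐ(C₆H₅COOH) ≈ 4.2
cyanide (CN⁻): pKₐ(HCN) ≈ 9.2
hydroxide (OH⁻): pKₐ(H₂O) ≈ 15.7
hydride (H⁻): pKₐ(H₂) ≈ 36
amide anion: pKₐ(NH₃) ≈ 38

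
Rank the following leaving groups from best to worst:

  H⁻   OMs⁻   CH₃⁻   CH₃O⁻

The more stable X⁻ (or X) is on its own — i.e. the weaker a base it is — the better a leaving group it makes.
OMs⁻: pKₐ(CH₃SO₃H (MsOH)) ≈ -1.9 — resonance-delocalised alkanesulfonate
CH₃O⁻: pKₐ(CH₃OH) ≈ 15.5
H⁻: pKₐ(H₂) ≈ 36 — extremely strong base; leaves only in special hydride-transfer contexts
CH₃⁻: pKₐ(CH₄) ≈ 48 — unstabilised carbanion; the worst conceivable leaving group

OMs⁻ > CH₃O⁻ > H⁻ > CH₃⁻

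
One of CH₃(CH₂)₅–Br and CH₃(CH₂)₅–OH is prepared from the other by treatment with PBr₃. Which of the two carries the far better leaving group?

CH₃(CH₂)₅–Br

From CH₃(CH₂)₅–OH the departing group would be OH⁻ (pKₐ(H₂O) ≈ 15.7). Strong base; essentially never leaves without prior activation.
From CH₃(CH₂)₅–Br the leaving group is Br⁻ (pKₐ(HBr) ≈ -9). Weak base; good leaving group.
Treatment with PBr₃ works by replacing the hydroxyl with bromide, making CH₃(CH₂)₅–Br enormously more reactive.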